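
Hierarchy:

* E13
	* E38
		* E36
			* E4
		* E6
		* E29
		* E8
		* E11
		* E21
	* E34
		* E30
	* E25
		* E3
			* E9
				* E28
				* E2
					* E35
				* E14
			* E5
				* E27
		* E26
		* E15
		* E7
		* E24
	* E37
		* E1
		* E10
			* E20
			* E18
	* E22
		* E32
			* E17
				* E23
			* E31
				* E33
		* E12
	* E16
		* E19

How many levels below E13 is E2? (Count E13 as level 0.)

Chain from E2 up to E13: E2 → E9 → E3 → E25 → E13. That is 4 steps up, so E2 is 4 levels below E13.

4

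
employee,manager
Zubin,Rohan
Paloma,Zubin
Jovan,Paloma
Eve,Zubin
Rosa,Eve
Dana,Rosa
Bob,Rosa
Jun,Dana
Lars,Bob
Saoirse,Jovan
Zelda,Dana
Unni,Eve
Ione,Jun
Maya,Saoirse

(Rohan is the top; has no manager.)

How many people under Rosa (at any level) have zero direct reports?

3

The people in Rosa's organization with no one reporting to them are Lars, Zelda, Ione. That is 3.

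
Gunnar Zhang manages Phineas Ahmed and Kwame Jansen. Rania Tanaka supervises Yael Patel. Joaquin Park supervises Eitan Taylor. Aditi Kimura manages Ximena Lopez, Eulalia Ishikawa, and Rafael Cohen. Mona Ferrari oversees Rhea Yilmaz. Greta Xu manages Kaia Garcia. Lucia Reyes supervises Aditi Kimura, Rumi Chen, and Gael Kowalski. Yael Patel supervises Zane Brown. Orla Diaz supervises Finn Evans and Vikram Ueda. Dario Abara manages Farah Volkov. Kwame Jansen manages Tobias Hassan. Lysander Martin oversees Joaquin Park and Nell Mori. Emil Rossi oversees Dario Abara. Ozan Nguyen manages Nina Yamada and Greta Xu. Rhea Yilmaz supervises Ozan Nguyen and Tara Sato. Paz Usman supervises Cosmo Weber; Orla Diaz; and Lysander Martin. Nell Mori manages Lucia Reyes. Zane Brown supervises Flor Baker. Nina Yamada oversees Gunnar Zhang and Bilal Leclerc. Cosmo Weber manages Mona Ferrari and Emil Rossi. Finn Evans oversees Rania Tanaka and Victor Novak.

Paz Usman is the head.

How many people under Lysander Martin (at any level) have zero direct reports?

The people in Lysander Martin's organization with no one reporting to them are Eitan Taylor, Gael Kowalski, Rumi Chen, Rafael Cohen, Eulalia Ishikawa, Ximena Lopez. That is 6.

6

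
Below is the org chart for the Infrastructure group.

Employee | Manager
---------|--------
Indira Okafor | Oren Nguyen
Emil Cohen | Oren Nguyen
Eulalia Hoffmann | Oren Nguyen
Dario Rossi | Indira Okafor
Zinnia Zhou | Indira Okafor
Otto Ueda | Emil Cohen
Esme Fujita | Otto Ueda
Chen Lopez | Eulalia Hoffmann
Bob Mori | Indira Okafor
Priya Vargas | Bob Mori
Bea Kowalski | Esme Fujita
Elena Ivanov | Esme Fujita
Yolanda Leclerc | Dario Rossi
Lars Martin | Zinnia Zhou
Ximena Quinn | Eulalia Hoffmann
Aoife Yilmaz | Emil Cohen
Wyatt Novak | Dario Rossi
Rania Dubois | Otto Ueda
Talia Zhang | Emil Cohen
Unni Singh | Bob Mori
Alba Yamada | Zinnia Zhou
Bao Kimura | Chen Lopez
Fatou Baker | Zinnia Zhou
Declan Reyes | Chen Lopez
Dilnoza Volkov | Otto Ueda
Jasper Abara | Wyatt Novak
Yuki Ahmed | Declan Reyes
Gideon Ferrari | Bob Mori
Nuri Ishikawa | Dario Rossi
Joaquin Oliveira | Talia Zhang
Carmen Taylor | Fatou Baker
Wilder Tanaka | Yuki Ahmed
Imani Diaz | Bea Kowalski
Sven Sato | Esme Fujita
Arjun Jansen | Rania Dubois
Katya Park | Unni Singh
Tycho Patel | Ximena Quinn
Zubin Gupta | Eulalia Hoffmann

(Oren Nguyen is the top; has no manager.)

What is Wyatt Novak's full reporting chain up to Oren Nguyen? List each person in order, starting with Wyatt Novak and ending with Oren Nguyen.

Wyatt Novak reports to Dario Rossi. Dario Rossi reports to Indira Okafor. Indira Okafor reports to Oren Nguyen. Oren Nguyen is at the top.

Wyatt Novak -> Dario Rossi -> Indira Okafor -> Oren Nguyen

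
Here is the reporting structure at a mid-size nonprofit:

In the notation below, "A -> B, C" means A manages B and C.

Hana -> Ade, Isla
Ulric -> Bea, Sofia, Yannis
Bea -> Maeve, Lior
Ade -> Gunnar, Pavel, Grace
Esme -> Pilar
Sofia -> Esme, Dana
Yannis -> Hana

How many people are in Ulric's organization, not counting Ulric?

Ulric directly manages Bea, Sofia, Yannis. Under Bea: Lior, Maeve (2). Under Sofia: Dana, Esme, Pilar (3). Under Yannis: Hana, Isla, Ade, Grace, Pavel, Gunnar (6). So Ulric's organization is 3 direct reports plus everyone under them: 3 + 4 + 7 = 14.

14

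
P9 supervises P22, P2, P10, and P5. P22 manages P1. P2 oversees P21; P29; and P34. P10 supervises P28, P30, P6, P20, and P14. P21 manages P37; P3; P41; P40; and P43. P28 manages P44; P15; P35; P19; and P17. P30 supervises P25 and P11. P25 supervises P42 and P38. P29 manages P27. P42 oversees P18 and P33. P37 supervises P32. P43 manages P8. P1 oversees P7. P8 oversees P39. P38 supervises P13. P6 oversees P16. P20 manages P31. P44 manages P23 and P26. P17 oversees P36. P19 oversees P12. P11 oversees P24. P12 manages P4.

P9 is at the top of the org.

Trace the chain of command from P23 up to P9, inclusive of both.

P23 reports to P44. P44 reports to P28. P28 reports to P10. P10 reports to P9. P9 is at the top.

P23 -> P44 -> P28 -> P10 -> P9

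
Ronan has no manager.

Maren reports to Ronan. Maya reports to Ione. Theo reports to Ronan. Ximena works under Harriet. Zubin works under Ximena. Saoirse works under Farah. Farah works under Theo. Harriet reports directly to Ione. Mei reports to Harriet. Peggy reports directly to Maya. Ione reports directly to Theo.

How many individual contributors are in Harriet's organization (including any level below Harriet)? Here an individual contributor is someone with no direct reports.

2

The people in Harriet's organization with no one reporting to them are Mei, Zubin. That is 2.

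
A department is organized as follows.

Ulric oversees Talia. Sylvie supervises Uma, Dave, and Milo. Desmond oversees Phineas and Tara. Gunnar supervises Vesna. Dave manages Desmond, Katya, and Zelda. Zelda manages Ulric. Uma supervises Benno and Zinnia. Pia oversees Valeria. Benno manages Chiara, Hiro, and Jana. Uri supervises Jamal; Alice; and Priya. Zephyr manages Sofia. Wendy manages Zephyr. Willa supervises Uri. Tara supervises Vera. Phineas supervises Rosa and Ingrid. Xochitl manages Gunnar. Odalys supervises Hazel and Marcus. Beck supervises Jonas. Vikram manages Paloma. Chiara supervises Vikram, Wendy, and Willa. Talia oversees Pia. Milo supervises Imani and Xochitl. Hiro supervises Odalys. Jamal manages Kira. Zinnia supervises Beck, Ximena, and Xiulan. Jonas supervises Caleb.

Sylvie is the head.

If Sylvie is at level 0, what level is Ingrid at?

Chain from Ingrid up to Sylvie: Ingrid → Phineas → Desmond → Dave → Sylvie. That is 4 steps up, so Ingrid is 4 levels below Sylvie.

4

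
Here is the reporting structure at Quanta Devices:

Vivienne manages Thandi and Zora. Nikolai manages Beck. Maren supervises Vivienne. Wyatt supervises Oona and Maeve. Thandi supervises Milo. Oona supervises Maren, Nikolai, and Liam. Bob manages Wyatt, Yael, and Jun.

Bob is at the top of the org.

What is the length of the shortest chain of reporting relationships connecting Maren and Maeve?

Maren is 2 levels below Wyatt, and Maeve is 1 level below Wyatt (their lowest common manager). The shortest path runs up from Maren to Wyatt and back down to Maeve: 2 + 1 = 3 links.

3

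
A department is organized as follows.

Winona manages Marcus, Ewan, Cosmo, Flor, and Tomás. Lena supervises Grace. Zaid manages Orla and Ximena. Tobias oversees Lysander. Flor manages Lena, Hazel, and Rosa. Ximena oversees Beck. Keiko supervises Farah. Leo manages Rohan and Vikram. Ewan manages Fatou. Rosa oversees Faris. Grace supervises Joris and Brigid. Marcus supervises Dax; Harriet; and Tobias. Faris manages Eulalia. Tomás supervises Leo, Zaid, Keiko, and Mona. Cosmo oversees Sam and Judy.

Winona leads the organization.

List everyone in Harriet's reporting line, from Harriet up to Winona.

Harriet reports to Marcus. Marcus reports to Winona. Winona is at the top.

Harriet -> Marcus -> Winona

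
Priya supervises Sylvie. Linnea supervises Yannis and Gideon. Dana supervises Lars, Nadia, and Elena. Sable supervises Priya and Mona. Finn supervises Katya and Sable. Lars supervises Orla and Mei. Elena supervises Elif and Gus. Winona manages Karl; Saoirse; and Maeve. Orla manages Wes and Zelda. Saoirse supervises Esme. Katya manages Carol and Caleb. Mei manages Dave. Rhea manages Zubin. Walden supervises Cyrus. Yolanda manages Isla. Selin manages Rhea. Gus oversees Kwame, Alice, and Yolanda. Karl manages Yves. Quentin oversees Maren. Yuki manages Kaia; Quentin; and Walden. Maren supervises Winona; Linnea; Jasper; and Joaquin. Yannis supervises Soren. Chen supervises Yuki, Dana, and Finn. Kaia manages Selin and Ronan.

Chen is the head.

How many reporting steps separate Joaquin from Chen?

Chain from Joaquin up to Chen: Joaquin → Maren → Quentin → Yuki → Chen. That is 4 steps up, so Joaquin is 4 levels below Chen.

4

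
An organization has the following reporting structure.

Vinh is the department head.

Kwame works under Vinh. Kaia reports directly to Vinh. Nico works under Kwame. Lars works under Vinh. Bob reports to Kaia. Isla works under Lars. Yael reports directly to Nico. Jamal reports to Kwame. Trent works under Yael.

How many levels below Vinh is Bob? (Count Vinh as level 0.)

2

Chain from Bob up to Vinh: Bob → Kaia → Vinh. That is 2 steps up, so Bob is 2 levels below Vinh.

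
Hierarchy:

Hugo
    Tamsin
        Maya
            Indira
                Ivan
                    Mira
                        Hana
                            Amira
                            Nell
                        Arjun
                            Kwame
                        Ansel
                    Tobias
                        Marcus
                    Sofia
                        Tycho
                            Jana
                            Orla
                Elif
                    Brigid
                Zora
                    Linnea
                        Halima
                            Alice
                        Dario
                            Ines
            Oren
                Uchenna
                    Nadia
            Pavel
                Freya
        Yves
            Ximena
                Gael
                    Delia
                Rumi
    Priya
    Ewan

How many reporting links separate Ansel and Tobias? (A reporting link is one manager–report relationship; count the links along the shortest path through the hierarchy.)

Ansel is 2 levels below Ivan, and Tobias is 1 level below Ivan (their lowest common manager). The shortest path runs up from Ansel to Ivan and back down to Tobias: 2 + 1 = 3 links.

3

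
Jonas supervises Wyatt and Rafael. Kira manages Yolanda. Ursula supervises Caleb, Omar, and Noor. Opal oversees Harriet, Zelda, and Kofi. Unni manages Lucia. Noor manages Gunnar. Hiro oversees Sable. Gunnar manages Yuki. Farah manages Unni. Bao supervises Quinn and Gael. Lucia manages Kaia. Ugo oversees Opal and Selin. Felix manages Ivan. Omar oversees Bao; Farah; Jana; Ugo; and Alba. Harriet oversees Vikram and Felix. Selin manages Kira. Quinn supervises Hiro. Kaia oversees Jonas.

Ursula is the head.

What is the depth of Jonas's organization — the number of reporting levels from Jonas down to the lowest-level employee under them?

The longest chain under Jonas runs Jonas → Rafael, which is 1 level below Jonas.

1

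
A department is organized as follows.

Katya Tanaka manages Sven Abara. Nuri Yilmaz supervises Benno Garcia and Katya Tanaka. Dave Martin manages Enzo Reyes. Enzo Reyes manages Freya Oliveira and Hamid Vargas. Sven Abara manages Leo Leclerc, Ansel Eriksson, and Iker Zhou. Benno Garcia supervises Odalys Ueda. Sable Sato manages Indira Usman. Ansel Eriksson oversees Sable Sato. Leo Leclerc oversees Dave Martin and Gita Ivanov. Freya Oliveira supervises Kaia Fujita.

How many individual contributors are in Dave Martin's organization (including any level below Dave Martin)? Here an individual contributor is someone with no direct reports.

The people in Dave Martin's organization with no one reporting to them are Hamid Vargas, Kaia Fujita. That is 2.

2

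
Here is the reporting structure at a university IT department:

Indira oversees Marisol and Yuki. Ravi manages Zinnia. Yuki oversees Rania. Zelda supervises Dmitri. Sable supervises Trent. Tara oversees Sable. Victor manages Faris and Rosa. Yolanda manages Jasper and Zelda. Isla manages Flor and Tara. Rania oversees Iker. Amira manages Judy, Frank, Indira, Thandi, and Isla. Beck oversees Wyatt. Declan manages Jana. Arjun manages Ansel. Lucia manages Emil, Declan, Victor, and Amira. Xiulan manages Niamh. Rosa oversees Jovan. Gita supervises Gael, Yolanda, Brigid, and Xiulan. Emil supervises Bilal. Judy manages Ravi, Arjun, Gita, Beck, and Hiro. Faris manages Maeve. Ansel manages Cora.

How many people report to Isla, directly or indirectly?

Isla directly manages Flor, Tara. Flor has no reports. Under Tara: Sable, Trent (2). So Isla's organization is 2 direct reports plus everyone under them: 1 + 3 = 4.

4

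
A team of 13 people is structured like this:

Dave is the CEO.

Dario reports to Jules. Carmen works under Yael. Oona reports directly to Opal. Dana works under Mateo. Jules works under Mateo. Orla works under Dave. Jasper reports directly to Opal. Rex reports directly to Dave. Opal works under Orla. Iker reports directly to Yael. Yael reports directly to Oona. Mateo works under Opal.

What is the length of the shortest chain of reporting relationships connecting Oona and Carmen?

Carmen is in Oona's organization: the chain from Carmen up to Oona is Carmen → Yael → Oona, which is 2 links.

2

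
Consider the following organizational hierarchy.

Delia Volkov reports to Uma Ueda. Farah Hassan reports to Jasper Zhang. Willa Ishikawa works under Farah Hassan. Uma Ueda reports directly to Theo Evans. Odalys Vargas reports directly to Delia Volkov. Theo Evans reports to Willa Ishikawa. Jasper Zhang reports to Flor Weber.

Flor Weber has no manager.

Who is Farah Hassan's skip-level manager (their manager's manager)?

Flor Weber

Farah Hassan reports to Jasper Zhang, and Jasper Zhang reports to Flor Weber. So Farah Hassan's skip-level manager is Flor Weber.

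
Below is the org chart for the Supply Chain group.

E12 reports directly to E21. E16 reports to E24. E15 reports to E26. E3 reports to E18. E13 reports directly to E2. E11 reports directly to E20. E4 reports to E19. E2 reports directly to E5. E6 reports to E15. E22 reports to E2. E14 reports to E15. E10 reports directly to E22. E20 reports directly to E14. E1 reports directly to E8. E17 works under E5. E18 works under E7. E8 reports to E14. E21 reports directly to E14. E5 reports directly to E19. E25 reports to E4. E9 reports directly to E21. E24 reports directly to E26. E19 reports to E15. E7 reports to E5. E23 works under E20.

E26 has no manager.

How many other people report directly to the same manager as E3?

E3 reports to E18, and E18 has no other direct reports. E3 has 0 peers.

0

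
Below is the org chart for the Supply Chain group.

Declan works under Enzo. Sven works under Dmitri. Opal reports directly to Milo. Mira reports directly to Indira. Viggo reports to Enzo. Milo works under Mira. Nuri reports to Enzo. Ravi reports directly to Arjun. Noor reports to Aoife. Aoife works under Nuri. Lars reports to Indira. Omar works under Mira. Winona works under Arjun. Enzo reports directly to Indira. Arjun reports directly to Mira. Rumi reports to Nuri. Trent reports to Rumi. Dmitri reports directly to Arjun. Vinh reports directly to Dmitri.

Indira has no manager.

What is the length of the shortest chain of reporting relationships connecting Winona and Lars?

Winona is 3 levels below Indira, and Lars is 1 level below Indira (their lowest common manager). The shortest path runs up from Winona to Indira and back down to Lars: 3 + 1 = 4 links.

4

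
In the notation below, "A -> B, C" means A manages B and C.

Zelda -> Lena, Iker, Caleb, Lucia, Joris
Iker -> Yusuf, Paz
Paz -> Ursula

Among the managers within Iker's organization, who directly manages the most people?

Direct-report counts within Iker's organization: Iker has 2; Paz has 1. The largest is 2, held by Iker.

Iker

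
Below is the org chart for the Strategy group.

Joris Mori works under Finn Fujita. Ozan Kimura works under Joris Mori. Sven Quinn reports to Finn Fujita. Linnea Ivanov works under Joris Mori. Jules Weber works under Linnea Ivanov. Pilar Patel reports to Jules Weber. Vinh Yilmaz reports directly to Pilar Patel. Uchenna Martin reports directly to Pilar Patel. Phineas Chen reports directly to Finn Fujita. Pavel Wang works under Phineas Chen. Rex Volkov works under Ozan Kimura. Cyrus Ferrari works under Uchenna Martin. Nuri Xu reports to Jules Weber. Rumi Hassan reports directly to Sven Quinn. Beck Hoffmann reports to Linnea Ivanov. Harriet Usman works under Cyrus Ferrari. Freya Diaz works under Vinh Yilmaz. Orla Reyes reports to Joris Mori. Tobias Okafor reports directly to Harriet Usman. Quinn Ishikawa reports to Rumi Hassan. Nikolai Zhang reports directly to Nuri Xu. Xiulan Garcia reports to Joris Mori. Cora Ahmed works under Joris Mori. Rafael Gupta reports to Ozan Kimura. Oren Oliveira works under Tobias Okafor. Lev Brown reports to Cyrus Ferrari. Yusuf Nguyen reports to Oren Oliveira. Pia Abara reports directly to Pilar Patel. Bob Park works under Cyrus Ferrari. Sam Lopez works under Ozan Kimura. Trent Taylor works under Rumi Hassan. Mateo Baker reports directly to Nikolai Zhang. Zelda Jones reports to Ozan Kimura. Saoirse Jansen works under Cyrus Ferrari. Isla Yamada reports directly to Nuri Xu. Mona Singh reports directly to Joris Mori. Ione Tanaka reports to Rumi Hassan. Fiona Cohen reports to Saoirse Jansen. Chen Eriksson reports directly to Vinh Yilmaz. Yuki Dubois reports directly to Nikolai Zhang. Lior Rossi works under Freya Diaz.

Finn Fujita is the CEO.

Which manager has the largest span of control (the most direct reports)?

Joris Mori

Direct-report counts: Finn Fujita has 3; Phineas Chen has 1; Sven Quinn has 1; Rumi Hassan has 3; Joris Mori has 6; Linnea Ivanov has 2; Jules Weber has 2; Nuri Xu has 2; Nikolai Zhang has 2; Pilar Patel has 3; Uchenna Martin has 1; Cyrus Ferrari has 4; Saoirse Jansen has 1; Harriet Usman has 1; Tobias Okafor has 1; Oren Oliveira has 1; Vinh Yilmaz has 2; Freya Diaz has 1; Ozan Kimura has 4. The largest is 6, held by Joris Mori.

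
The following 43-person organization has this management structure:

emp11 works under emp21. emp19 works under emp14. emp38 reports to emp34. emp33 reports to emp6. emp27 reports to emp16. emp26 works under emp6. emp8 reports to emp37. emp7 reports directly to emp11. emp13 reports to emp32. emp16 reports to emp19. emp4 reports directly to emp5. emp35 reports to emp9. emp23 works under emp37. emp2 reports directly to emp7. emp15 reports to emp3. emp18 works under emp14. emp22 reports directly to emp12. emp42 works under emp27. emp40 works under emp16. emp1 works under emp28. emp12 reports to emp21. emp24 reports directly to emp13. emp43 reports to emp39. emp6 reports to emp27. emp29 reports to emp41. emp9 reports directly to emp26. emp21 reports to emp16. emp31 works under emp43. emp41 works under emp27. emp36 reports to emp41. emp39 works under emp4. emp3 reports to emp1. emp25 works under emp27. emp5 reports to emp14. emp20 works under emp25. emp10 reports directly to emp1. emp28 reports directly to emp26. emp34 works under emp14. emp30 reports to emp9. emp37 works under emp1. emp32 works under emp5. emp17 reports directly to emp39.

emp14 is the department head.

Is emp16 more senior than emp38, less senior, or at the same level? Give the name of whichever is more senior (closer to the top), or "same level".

Both emp16 and emp38 are 2 levels below emp14.

same level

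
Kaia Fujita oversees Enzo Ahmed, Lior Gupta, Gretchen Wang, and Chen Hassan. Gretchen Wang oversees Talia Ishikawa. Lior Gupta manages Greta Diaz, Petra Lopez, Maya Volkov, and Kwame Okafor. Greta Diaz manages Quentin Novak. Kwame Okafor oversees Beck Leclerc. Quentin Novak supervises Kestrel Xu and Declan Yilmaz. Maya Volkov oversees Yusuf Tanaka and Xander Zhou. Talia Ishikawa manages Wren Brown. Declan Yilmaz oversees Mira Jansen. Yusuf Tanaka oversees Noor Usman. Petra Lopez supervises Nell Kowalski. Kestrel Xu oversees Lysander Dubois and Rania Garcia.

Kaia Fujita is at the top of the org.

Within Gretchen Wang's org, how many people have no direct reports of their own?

The only person in Gretchen Wang's organization with no one reporting to them is Wren Brown. That is 1.

1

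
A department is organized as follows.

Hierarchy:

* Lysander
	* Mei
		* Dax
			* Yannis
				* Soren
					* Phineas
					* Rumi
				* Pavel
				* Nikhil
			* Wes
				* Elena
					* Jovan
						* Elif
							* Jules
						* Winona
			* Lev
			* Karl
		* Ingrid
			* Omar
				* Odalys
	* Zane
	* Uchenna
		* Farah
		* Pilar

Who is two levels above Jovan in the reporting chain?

Wes

Jovan reports to Elena, and Elena reports to Wes. So Jovan's skip-level manager is Wes.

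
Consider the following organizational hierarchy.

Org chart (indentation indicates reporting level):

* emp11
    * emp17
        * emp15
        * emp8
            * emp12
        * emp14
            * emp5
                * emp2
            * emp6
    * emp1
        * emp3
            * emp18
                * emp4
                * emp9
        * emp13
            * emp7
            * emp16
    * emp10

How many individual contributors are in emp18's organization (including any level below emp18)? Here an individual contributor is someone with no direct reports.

2

The people in emp18's organization with no one reporting to them are emp9, emp4. That is 2.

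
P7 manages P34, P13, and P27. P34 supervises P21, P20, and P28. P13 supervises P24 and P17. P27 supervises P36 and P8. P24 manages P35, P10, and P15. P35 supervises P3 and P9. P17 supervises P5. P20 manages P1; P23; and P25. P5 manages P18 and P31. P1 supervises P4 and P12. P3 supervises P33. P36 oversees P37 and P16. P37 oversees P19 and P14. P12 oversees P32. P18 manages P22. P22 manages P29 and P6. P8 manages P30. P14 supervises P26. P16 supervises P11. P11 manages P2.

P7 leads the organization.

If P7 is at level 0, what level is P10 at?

3

Chain from P10 up to P7: P10 → P24 → P13 → P7. That is 3 steps up, so P10 is 3 levels below P7.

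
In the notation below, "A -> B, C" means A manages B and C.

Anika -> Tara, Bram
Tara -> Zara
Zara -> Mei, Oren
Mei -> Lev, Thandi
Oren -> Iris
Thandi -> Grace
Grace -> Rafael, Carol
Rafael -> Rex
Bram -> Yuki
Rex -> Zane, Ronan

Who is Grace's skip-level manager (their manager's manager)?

Grace reports to Thandi, and Thandi reports to Mei. So Grace's skip-level manager is Mei.

Mei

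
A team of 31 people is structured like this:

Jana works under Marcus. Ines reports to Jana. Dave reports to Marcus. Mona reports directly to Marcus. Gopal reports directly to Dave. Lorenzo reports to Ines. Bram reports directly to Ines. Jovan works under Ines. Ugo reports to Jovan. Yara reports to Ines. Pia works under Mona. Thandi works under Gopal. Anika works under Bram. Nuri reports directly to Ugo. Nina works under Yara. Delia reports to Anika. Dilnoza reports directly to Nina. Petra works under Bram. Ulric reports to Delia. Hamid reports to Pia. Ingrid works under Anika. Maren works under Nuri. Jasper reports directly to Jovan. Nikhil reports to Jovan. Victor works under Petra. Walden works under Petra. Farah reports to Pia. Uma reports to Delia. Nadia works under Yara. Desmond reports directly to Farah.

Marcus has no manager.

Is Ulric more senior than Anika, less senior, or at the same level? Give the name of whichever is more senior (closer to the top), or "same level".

Anika

Ulric is 6 levels below Marcus; Anika is 4. Anika is higher.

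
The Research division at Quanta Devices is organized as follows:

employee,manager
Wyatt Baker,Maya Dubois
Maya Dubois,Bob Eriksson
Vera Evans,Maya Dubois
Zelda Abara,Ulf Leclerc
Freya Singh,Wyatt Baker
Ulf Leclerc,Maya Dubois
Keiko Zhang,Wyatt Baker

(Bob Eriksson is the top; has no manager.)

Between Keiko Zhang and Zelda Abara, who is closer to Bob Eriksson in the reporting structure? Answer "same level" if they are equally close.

Both Keiko Zhang and Zelda Abara are 3 levels below Bob Eriksson.

same level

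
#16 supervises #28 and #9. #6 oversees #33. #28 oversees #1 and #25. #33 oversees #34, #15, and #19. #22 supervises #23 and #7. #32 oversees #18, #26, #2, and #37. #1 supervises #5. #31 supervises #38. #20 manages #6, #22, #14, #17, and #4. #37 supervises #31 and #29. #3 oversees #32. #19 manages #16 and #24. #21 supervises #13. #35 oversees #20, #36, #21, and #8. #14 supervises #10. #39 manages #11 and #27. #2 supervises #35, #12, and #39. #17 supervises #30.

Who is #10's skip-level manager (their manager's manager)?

#10 reports to #14, and #14 reports to #20. So #10's skip-level manager is #20.

#20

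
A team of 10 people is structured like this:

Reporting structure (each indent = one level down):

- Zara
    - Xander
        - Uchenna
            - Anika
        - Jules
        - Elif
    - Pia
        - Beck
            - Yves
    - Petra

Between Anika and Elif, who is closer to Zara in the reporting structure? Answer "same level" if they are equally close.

Anika is 3 levels below Zara; Elif is 2. Elif is higher.

Elif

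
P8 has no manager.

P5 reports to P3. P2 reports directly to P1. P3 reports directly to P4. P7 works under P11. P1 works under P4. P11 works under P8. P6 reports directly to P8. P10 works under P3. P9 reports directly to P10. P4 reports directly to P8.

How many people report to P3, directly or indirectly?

3

P3 directly manages P5, P10. P5 has no reports. Under P10: P9 (1). So P3's organization is 2 direct reports plus everyone under them: 1 + 2 = 3.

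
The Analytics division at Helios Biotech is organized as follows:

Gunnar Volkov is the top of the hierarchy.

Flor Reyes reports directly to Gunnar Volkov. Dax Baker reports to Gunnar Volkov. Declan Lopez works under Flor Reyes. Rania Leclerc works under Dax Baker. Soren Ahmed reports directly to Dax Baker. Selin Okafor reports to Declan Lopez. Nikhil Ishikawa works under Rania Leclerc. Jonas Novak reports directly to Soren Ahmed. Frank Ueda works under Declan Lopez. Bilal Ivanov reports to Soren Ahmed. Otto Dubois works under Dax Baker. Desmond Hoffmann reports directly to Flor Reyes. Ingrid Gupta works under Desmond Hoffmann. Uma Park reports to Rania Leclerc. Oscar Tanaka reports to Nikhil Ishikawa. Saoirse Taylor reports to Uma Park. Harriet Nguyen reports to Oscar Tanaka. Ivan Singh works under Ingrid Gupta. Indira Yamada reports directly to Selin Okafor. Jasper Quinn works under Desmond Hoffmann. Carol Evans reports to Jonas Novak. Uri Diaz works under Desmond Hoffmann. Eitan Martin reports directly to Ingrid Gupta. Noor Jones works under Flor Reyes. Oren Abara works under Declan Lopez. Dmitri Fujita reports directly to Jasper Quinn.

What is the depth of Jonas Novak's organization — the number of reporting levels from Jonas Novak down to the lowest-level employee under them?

1

The longest chain under Jonas Novak runs Jonas Novak → Carol Evans, which is 1 level below Jonas Novak.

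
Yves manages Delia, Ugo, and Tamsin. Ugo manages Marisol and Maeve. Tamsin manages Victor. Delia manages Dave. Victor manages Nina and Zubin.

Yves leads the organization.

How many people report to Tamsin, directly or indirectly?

3

Tamsin directly manages Victor. Under Victor: Zubin, Nina (2). That's 3 in total.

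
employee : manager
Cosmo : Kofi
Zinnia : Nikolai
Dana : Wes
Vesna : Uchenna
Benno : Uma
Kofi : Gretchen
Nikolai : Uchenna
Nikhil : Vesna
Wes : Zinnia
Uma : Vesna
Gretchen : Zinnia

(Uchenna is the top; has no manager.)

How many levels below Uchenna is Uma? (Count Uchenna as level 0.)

2

Chain from Uma up to Uchenna: Uma → Vesna → Uchenna. That is 2 steps up, so Uma is 2 levels below Uchenna.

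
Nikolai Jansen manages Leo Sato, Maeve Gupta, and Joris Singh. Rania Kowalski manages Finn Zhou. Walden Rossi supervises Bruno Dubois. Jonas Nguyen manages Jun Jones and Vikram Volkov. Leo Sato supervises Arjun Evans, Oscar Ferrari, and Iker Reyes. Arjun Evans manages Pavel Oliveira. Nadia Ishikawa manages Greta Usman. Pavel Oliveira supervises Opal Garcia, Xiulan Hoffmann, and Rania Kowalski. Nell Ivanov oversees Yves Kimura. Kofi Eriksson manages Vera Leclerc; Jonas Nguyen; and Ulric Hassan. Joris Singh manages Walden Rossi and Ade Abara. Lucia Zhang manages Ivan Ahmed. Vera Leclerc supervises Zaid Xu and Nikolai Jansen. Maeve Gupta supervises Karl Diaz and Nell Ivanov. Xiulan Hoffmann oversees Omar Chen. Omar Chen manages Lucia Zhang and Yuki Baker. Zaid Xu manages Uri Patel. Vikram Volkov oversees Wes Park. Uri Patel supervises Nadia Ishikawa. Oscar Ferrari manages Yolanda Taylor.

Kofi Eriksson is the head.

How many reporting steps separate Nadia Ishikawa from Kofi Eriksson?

4

Chain from Nadia Ishikawa up to Kofi Eriksson: Nadia Ishikawa → Uri Patel → Zaid Xu → Vera Leclerc → Kofi Eriksson. That is 4 steps up, so Nadia Ishikawa is 4 levels below Kofi Eriksson.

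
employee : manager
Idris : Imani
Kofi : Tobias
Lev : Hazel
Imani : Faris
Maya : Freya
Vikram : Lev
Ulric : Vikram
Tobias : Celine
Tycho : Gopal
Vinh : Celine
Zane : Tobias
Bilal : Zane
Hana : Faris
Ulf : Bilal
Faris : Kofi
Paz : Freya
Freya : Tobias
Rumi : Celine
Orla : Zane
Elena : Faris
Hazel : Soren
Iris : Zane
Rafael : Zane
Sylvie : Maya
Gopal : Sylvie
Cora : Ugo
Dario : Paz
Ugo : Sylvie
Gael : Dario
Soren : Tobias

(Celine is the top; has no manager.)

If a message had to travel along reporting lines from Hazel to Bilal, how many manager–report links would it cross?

4

Hazel is 2 levels below Tobias, and Bilal is 2 levels below Tobias (their lowest common manager). The shortest path runs up from Hazel to Tobias and back down to Bilal: 2 + 2 = 4 links.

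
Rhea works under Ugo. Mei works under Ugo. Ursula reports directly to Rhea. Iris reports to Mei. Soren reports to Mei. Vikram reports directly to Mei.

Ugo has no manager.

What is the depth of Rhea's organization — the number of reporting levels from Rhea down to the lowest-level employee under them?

1

The longest chain under Rhea runs Rhea → Ursula, which is 1 level below Rhea.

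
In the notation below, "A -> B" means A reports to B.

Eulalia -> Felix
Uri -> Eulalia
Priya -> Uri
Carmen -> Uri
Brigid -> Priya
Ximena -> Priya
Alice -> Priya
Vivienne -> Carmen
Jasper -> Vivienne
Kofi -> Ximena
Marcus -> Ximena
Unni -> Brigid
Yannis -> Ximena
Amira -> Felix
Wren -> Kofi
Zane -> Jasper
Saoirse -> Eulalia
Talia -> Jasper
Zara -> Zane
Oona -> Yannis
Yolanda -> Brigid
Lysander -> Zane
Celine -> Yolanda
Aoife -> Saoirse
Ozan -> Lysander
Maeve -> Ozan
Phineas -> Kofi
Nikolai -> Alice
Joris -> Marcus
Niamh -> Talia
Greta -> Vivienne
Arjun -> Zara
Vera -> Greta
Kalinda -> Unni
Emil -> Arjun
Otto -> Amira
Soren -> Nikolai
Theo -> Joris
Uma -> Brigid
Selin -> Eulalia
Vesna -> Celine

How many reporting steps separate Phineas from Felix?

Chain from Phineas up to Felix: Phineas → Kofi → Ximena → Priya → Uri → Eulalia → Felix. That is 6 steps up, so Phineas is 6 levels below Felix.

6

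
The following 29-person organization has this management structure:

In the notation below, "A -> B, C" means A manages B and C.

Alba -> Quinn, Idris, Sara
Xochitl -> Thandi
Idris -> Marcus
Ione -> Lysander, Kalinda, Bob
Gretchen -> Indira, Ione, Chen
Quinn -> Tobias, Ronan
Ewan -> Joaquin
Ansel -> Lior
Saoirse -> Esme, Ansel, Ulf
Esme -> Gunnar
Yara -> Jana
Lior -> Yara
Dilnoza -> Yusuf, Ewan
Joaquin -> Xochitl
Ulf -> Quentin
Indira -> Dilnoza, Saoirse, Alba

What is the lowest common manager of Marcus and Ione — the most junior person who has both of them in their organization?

Gretchen

Marcus's chain of managers is Idris, Alba, Indira, Gretchen. Ione's chain of managers is Gretchen. The first manager that appears in both chains is Gretchen.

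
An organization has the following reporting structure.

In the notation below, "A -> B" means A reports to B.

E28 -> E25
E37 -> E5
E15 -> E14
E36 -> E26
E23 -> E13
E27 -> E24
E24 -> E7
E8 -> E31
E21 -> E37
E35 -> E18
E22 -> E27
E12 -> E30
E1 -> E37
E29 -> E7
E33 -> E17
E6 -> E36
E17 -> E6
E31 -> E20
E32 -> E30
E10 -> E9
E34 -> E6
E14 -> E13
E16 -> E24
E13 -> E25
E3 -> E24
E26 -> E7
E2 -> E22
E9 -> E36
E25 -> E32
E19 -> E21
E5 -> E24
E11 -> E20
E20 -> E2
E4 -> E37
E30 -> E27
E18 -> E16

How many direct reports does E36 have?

2

E36 directly manages E6, E9. That is 2 direct reports.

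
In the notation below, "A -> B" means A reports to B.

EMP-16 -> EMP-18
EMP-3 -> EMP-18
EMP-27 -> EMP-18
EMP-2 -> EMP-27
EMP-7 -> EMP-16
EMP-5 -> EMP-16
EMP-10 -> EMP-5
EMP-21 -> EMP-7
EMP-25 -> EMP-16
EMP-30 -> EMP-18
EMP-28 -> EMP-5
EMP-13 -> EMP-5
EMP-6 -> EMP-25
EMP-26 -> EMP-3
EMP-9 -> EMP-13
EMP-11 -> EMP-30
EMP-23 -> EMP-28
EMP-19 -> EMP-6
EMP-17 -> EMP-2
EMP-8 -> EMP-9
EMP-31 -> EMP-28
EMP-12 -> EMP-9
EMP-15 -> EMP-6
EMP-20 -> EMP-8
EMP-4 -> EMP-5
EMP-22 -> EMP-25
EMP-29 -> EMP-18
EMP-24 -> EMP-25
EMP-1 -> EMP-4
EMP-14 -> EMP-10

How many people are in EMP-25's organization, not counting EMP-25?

EMP-25 directly manages EMP-6, EMP-22, EMP-24. Under EMP-6: EMP-15, EMP-19 (2). EMP-22 has no reports. EMP-24 has no reports. So EMP-25's organization is 3 direct reports plus everyone under them: 3 + 1 + 1 = 5.

5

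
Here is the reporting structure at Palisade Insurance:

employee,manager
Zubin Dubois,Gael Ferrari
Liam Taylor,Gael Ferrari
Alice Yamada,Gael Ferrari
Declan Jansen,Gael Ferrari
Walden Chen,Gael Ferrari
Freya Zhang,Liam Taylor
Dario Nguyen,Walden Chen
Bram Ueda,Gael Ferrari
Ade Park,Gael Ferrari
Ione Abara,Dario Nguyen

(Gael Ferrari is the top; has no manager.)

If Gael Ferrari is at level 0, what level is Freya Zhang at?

Chain from Freya Zhang up to Gael Ferrari: Freya Zhang → Liam Taylor → Gael Ferrari. That is 2 steps up, so Freya Zhang is 2 levels below Gael Ferrari.

2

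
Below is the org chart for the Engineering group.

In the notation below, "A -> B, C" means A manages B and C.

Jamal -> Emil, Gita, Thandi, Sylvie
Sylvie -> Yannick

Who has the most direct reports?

Direct-report counts: Jamal has 4; Sylvie has 1. The largest is 4, held by Jamal.

Jamal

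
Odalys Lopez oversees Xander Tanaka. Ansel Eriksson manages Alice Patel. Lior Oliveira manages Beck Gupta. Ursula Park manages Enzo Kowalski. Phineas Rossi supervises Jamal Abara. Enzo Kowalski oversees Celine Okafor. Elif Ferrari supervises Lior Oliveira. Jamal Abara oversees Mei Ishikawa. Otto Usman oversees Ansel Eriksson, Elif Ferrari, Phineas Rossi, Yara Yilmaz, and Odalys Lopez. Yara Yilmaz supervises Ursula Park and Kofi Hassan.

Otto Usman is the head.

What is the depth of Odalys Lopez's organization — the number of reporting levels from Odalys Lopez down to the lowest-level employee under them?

The longest chain under Odalys Lopez runs Odalys Lopez → Xander Tanaka, which is 1 level below Odalys Lopez.

1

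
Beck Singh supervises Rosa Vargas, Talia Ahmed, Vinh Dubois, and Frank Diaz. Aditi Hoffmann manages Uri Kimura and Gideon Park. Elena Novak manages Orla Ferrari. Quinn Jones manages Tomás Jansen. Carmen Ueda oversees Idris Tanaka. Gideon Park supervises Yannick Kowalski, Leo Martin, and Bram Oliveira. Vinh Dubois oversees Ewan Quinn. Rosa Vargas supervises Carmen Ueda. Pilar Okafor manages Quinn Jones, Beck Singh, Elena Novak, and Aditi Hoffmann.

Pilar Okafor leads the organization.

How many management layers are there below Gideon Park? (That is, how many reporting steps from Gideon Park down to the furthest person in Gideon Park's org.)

The longest chain under Gideon Park runs Gideon Park → Leo Martin, which is 1 level below Gideon Park.

1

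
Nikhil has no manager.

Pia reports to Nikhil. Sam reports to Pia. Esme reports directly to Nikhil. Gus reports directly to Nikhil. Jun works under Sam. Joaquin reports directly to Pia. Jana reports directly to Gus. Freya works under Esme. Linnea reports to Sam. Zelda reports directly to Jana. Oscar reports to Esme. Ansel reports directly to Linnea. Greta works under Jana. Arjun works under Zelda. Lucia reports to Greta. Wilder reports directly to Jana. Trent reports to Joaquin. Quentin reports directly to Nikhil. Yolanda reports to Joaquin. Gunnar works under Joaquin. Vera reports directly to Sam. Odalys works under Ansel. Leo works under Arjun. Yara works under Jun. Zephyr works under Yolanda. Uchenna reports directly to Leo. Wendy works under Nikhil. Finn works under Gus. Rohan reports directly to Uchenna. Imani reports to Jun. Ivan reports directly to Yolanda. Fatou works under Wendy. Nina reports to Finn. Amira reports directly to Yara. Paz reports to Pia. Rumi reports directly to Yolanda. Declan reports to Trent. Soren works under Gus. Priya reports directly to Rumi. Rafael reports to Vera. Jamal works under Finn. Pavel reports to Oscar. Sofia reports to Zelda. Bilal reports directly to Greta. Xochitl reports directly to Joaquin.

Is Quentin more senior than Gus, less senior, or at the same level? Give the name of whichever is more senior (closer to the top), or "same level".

same level

Both Quentin and Gus are 1 level below Nikhil.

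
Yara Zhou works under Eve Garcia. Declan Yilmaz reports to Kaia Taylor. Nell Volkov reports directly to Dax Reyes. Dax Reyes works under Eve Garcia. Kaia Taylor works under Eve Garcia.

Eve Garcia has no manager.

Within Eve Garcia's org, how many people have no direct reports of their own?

3

The people in Eve Garcia's organization with no one reporting to them are Yara Zhou, Declan Yilmaz, Nell Volkov. That is 3.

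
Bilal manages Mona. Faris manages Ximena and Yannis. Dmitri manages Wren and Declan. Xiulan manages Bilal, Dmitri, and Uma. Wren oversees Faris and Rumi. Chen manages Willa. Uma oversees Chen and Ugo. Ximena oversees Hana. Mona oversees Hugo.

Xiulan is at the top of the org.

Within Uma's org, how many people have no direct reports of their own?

2

The people in Uma's organization with no one reporting to them are Ugo, Willa. That is 2.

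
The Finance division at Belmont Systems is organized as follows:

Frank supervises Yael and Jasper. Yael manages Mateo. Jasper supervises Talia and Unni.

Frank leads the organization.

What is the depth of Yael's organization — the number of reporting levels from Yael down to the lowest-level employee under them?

The longest chain under Yael runs Yael → Mateo, which is 1 level below Yael.

1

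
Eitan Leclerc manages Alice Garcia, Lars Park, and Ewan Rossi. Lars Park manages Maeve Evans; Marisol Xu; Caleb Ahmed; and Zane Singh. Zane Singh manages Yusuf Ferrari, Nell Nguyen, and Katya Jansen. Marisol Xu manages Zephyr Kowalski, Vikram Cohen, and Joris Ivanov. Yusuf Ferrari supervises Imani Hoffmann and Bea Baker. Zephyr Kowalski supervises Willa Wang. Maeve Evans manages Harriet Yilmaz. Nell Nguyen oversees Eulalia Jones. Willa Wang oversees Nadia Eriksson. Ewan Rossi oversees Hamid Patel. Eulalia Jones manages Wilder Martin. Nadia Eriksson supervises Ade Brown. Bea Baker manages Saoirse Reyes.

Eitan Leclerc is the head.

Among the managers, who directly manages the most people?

Direct-report counts: Eitan Leclerc has 3; Ewan Rossi has 1; Lars Park has 4; Maeve Evans has 1; Marisol Xu has 3; Zephyr Kowalski has 1; Willa Wang has 1; Nadia Eriksson has 1; Zane Singh has 3; Nell Nguyen has 1; Eulalia Jones has 1; Yusuf Ferrari has 2; Bea Baker has 1. The largest is 4, held by Lars Park.

Lars Park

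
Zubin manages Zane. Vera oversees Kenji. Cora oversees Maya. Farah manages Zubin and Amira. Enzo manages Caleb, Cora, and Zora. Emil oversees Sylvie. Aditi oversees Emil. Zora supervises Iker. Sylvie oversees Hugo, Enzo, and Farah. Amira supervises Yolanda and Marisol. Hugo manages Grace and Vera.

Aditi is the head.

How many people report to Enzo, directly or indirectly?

Enzo directly manages Cora, Caleb, Zora. Under Cora: Maya (1). Caleb has no reports. Under Zora: Iker (1). So Enzo's organization is 3 direct reports plus everyone under them: 2 + 1 + 2 = 5.

5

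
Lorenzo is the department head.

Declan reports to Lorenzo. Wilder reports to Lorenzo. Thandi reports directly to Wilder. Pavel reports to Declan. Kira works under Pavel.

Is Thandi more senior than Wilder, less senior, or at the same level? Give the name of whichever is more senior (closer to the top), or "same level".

Thandi is 2 levels below Lorenzo; Wilder is 1. Wilder is higher.

Wilder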